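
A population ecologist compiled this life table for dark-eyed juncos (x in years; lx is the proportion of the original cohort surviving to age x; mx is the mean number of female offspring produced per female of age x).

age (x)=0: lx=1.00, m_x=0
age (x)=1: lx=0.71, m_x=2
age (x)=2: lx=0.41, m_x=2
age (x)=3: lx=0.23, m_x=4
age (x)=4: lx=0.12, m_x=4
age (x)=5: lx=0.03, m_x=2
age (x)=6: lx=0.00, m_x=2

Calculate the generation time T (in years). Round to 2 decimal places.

lx·mx: 0, 1.42, 0.82, 0.92, 0.48, 0.06, 0 → R0 = 3.7
x·lx·mx: 0, 1.42, 1.64, 2.76, 1.92, 0.3, 0 → Σ = 8.04
T = 8.04 / 3.7 = 2.172973… → 2.17

2.17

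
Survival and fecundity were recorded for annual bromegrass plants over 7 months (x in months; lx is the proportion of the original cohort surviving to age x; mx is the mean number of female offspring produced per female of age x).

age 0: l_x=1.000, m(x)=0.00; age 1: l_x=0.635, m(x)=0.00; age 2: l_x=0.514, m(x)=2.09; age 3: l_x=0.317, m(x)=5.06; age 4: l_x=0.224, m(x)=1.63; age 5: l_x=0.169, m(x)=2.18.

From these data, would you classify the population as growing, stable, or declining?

R0 = Σ lx·mx = 0 + 0 + 1.07426 + 1.60402 + 0.36512 + 0.36842 = 3.41182
R0 > 1, so the population is growing.

growing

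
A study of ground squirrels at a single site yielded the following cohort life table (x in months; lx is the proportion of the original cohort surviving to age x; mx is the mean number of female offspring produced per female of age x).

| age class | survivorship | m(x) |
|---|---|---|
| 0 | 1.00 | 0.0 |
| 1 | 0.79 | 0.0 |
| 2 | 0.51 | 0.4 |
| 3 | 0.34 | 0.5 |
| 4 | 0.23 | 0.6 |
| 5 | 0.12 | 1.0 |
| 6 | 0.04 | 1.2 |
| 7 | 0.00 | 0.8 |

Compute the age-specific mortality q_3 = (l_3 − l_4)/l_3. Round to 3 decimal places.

0.324

q_3 = (l_3 − l_4) / l_3 = (0.34 − 0.23) / 0.34
     = 0.11 / 0.34 = 0.323529… → 0.324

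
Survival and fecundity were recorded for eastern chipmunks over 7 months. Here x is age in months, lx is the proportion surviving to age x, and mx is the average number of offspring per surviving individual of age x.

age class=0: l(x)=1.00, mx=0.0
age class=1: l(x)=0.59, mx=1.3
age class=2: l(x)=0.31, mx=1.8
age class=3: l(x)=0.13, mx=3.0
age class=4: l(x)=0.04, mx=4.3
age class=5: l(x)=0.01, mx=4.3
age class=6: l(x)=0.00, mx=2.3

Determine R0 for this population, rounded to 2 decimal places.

lx·mx by age: 0, 0.767, 0.558, 0.39, 0.172, 0.043, 0
R0 = Σ lx·mx = 1.93 → 1.93

1.93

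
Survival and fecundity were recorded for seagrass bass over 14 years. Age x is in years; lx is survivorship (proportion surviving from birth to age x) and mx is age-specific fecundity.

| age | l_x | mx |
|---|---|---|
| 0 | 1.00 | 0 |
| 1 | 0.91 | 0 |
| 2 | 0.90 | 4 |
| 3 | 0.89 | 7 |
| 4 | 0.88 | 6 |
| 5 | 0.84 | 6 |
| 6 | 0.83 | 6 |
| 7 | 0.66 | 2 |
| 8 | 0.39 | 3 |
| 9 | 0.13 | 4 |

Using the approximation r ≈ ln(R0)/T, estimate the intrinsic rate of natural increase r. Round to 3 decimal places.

0.749

R0 = Σ lx·mx = 0 + 0 + 3.6 + 6.23 + 5.28 + 5.04 + 4.98 + 1.32 + 1.17 + 0.52 = 28.14
Σ x·lx·mx = 125.37; T = 125.37/28.14 = 4.45522…
r ≈ ln(R0)/T = ln(28.14)/4.45522… = 0.74905… → 0.749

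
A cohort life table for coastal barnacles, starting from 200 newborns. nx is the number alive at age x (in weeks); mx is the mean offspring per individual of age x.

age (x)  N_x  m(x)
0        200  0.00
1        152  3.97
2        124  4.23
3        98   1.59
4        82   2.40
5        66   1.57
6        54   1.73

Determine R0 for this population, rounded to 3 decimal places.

8.388

lx = nx/n0 = nx/200: 1, 0.76, 0.62, 0.49, 0.41, 0.33, 0.27
lx·mx by age: 0, 3.0172, 2.6226, 0.7791, 0.984, 0.5181, 0.4671
R0 = Σ lx·mx = 8.3881 → 8.388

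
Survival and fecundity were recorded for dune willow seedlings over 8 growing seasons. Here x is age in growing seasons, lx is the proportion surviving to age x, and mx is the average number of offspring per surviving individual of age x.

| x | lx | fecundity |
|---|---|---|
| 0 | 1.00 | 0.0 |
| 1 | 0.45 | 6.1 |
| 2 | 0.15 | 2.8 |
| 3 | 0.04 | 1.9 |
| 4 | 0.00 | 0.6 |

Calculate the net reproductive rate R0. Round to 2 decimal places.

lx·mx by age: 0, 2.745, 0.42, 0.076, 0
R0 = Σ lx·mx = 3.241 → 3.24

3.24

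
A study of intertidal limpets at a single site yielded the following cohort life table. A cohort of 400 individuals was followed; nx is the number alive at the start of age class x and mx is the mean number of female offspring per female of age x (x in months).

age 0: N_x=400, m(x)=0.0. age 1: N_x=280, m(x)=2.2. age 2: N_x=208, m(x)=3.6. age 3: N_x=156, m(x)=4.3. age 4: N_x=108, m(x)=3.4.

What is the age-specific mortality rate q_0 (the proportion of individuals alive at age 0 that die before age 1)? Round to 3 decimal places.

lx = nx/n0 = nx/400: 1, 0.7, 0.52, 0.39, 0.27
q_0 = (l_0 − l_1) / l_0 = (1 − 0.7) / 1
     = 0.3 / 1 = 0.3 → 0.300

0.300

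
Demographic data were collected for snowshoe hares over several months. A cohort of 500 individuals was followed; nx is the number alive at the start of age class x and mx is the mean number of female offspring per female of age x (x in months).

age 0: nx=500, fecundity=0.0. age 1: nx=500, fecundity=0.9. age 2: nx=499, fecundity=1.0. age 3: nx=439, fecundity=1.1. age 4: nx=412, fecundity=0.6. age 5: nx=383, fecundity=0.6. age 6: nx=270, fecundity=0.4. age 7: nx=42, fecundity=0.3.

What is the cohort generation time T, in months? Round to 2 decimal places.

lx = nx/n0 = nx/500: 1, 1, 0.998, 0.878, 0.824, 0.766, 0.54, 0.084
lx·mx: 0, 0.9, 0.998, 0.9658, 0.4944, 0.4596, 0.216, 0.0252 → R0 = 4.059
x·lx·mx: 0, 0.9, 1.996, 2.8974, 1.9776, 2.298, 1.296, 0.1764 → Σ = 11.5414
T = 11.5414 / 4.059 = 2.84341… → 2.84

2.84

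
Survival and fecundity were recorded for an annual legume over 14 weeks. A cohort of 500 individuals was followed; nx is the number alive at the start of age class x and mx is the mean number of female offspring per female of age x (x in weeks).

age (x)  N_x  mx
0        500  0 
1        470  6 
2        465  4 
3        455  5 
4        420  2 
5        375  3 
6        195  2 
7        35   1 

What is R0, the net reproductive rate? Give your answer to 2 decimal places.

lx = nx/n0 = nx/500: 1, 0.94, 0.93, 0.91, 0.84, 0.75, 0.39, 0.07
lx·mx by age: 0, 5.64, 3.72, 4.55, 1.68, 2.25, 0.78, 0.07
R0 = Σ lx·mx = 18.69 → 18.69

18.69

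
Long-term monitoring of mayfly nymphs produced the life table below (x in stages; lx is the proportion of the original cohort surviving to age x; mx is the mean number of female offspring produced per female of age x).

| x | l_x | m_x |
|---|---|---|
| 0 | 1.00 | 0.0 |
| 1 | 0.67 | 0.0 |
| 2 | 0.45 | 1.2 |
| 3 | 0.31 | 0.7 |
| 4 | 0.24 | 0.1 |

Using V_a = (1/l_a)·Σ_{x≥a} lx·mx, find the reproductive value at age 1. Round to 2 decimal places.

1.17

lx·mx for x ≥ 1: 0, 0.54, 0.217, 0.024 → sum = 0.781
V_1 = 0.781 / l_1 = 0.781 / 0.67 = 1.165672… → 1.17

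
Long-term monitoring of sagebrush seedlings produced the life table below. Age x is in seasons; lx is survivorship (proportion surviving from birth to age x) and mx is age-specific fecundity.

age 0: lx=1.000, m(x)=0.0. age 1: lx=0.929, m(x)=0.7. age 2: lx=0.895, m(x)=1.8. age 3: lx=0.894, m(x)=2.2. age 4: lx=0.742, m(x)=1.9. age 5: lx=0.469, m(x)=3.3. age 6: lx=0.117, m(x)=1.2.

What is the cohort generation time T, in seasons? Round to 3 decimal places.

lx·mx: 0, 0.6503, 1.611, 1.9668, 1.4098, 1.5477, 0.1404 → R0 = 7.326
x·lx·mx: 0, 0.6503, 3.222, 5.9004, 5.6392, 7.7385, 0.8424 → Σ = 23.9928
T = 23.9928 / 7.326 = 3.27502… → 3.275

3.275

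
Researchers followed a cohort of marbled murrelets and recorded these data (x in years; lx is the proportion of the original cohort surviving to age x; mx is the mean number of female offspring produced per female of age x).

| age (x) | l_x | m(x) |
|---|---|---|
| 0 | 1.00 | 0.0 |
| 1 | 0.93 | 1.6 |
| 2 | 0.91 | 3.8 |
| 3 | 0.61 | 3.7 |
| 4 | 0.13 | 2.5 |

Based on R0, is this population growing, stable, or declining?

growing

R0 = Σ lx·mx = 0 + 1.488 + 3.458 + 2.257 + 0.325 = 7.528
R0 > 1, so the population is growing.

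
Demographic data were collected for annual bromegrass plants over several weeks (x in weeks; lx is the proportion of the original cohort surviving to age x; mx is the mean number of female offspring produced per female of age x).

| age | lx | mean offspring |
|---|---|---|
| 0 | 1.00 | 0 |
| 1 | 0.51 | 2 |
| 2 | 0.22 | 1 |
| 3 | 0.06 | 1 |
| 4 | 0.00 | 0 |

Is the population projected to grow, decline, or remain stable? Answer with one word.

R0 = Σ lx·mx = 0 + 1.02 + 0.22 + 0.06 + 0 = 1.3
R0 > 1, so the population is growing.

growing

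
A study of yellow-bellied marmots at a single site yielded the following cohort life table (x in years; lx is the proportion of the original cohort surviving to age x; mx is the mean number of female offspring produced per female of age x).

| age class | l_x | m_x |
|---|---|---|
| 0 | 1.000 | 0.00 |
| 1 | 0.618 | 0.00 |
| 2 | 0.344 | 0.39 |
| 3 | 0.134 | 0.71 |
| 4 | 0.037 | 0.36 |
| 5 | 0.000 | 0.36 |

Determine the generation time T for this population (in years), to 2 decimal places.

lx·mx: 0, 0, 0.13416, 0.09514, 0.01332, 0 → R0 = 0.24262
x·lx·mx: 0, 0, 0.26832, 0.28542, 0.05328, 0 → Σ = 0.60702
T = 0.60702 / 0.24262 = 2.501937… → 2.50

2.50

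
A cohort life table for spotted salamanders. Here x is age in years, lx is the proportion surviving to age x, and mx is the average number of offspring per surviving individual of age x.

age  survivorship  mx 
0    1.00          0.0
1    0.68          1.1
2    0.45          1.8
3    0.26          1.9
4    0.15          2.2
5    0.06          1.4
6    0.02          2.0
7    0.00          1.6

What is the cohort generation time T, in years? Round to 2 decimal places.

lx·mx: 0, 0.748, 0.81, 0.494, 0.33, 0.084, 0.04, 0 → R0 = 2.506
x·lx·mx: 0, 0.748, 1.62, 1.482, 1.32, 0.42, 0.24, 0 → Σ = 5.83
T = 5.83 / 2.506 = 2.326417… → 2.33

2.33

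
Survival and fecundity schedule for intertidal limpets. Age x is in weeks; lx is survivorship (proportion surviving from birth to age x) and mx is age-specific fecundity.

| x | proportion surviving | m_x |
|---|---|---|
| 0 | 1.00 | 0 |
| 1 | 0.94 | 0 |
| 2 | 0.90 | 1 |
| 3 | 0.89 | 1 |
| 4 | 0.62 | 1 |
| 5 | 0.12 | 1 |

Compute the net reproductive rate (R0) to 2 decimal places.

2.53

lx·mx by age: 0, 0, 0.9, 0.89, 0.62, 0.12
R0 = Σ lx·mx = 2.53 → 2.53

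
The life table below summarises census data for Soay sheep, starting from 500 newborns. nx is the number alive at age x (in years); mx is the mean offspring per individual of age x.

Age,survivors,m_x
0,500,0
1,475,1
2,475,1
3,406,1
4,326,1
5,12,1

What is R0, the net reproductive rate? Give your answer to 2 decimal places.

lx = nx/n0 = nx/500: 1, 0.95, 0.95, 0.812, 0.652, 0.024
lx·mx by age: 0, 0.95, 0.95, 0.812, 0.652, 0.024
R0 = Σ lx·mx = 3.388 → 3.39

3.39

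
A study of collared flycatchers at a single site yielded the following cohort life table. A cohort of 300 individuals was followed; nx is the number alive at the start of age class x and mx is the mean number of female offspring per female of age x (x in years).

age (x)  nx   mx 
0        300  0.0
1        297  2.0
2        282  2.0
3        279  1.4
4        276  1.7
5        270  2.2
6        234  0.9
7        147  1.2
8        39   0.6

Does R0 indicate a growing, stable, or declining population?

lx = nx/n0 = nx/300: 1, 0.99, 0.94, 0.93, 0.92, 0.9, 0.78, 0.49, 0.13
R0 = Σ lx·mx = 0 + 1.98 + 1.88 + 1.302 + 1.564 + 1.98 + 0.702 + 0.588 + 0.078 = 10.074
R0 > 1, so the population is growing.

growing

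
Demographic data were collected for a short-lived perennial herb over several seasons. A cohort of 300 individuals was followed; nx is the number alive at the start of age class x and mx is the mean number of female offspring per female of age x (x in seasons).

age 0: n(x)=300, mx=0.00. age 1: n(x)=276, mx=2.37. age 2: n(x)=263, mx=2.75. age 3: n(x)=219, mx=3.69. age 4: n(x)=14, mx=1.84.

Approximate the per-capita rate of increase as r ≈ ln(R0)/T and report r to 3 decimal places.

lx = nx/n0 = nx/300: 1, 0.92, 0.87667…, 0.73, 0.04667…
R0 = Σ lx·mx = 0 + 2.1804 + 2.41083… + 2.6937 + 0.08587… = 7.3708…
Σ x·lx·mx = 15.426633…; T = 15.426633…/7.3708… = 2.09294…
r ≈ ln(R0)/T = ln(7.3708…)/2.09294… = 0.95441… → 0.954

0.954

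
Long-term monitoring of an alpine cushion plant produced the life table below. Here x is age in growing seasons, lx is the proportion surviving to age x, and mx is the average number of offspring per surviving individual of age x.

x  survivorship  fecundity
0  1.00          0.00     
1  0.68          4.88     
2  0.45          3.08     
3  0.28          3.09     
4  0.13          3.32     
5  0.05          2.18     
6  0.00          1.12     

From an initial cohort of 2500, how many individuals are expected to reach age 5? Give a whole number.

Expected survivors = N0 · l_5 = 2500 × 0.05 = 125 → 125

125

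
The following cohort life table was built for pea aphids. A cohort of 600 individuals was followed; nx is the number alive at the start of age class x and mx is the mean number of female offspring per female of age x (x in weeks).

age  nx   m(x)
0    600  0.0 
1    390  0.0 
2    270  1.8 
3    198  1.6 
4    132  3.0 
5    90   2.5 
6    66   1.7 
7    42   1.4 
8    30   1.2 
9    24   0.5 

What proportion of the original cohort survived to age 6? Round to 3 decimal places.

l_6 = n_6/n_0 = 66/600 = 0.11 → 0.110

0.110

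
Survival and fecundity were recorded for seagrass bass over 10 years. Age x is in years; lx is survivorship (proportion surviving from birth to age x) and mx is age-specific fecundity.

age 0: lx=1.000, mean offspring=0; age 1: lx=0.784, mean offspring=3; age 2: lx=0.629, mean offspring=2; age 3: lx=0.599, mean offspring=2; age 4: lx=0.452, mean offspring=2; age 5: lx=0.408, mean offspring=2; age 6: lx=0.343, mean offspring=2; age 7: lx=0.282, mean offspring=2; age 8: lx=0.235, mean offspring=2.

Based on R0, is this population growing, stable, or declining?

growing

R0 = Σ lx·mx = 0 + 2.352 + 1.258 + 1.198 + 0.904 + 0.816 + 0.686 + 0.564 + 0.47 = 8.248
R0 > 1, so the population is growing.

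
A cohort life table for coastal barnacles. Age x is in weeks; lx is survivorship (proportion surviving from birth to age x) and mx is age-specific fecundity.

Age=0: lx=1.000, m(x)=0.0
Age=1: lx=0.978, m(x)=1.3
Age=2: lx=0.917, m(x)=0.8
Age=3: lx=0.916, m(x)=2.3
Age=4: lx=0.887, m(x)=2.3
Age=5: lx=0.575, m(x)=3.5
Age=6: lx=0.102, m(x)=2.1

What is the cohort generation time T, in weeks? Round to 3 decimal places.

lx·mx: 0, 1.2714, 0.7336, 2.1068, 2.0401, 2.0125, 0.2142 → R0 = 8.3786
x·lx·mx: 0, 1.2714, 1.4672, 6.3204, 8.1604, 10.0625, 1.2852 → Σ = 28.5671
T = 28.5671 / 8.3786 = 3.409531… → 3.410

3.410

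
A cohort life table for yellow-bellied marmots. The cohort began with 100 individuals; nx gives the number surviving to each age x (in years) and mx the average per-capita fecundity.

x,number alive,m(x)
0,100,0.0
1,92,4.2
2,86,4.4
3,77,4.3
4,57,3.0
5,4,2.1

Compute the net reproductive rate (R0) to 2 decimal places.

lx = nx/n0 = nx/100: 1, 0.92, 0.86, 0.77, 0.57, 0.04
lx·mx by age: 0, 3.864, 3.784, 3.311, 1.71, 0.084
R0 = Σ lx·mx = 12.753 → 12.75

12.75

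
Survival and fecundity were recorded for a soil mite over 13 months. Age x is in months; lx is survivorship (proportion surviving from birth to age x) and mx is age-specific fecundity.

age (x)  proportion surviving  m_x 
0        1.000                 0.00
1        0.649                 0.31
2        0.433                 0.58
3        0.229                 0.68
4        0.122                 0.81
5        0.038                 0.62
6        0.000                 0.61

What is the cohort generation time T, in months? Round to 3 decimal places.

2.305

lx·mx: 0, 0.20119, 0.25114, 0.15572, 0.09882, 0.02356, 0 → R0 = 0.73043
x·lx·mx: 0, 0.20119, 0.50228, 0.46716, 0.39528, 0.1178, 0 → Σ = 1.68371
T = 1.68371 / 0.73043 = 2.305094… → 2.305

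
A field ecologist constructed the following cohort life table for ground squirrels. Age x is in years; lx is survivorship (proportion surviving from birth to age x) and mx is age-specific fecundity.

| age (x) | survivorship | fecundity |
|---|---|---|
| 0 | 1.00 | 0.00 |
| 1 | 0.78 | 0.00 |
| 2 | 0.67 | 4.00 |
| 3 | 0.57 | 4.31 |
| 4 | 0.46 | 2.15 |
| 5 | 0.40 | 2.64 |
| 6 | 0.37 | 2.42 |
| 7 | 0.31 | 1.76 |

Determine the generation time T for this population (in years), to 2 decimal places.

3.61

lx·mx: 0, 0, 2.68, 2.4567, 0.989, 1.056, 0.8954, 0.5456 → R0 = 8.6227
x·lx·mx: 0, 0, 5.36, 7.3701, 3.956, 5.28, 5.3724, 3.8192 → Σ = 31.1577
T = 31.1577 / 8.6227 = 3.613451… → 3.61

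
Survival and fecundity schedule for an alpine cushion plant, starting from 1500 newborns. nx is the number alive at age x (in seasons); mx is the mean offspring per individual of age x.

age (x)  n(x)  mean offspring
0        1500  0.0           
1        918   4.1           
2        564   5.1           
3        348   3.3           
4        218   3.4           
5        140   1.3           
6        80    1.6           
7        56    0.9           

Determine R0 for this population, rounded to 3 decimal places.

5.927

lx = nx/n0 = nx/1500: 1, 0.612, 0.376, 0.232, 0.14533…, 0.09333…, 0.05333…, 0.03733…
lx·mx by age: 0, 2.5092, 1.9176, 0.7656, 0.494133…, 0.121333…, 0.085333…, 0.0336…
R0 = Σ lx·mx = 5.9268… → 5.927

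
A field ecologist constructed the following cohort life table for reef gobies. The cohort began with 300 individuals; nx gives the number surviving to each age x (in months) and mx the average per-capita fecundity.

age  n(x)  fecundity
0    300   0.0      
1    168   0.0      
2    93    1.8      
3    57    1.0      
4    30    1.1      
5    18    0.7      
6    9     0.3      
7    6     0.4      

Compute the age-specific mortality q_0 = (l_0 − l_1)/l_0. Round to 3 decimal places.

0.440

lx = nx/n0 = nx/300: 1, 0.56, 0.31, 0.19, 0.1, 0.06, 0.03, 0.02
q_0 = (l_0 − l_1) / l_0 = (1 − 0.56) / 1
     = 0.44 / 1 = 0.44 → 0.440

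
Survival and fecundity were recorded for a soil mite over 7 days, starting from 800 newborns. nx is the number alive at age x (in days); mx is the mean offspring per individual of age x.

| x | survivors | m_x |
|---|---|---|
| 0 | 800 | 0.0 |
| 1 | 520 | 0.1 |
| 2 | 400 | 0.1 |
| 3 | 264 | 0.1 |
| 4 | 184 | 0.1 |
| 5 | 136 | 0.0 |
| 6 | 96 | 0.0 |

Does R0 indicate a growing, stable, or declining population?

lx = nx/n0 = nx/800: 1, 0.65, 0.5, 0.33, 0.23, 0.17, 0.12
R0 = Σ lx·mx = 0 + 0.065 + 0.05 + 0.033 + 0.023 + 0 + 0 = 0.171
R0 < 1, so the population is declining.

declining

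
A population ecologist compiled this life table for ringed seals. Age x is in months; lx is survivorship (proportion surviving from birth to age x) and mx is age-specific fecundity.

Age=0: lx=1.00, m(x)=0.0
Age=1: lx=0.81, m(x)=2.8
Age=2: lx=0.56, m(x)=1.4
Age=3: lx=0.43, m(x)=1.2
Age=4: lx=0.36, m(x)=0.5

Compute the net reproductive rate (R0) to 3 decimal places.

3.748

lx·mx by age: 0, 2.268, 0.784, 0.516, 0.18
R0 = Σ lx·mx = 3.748 → 3.748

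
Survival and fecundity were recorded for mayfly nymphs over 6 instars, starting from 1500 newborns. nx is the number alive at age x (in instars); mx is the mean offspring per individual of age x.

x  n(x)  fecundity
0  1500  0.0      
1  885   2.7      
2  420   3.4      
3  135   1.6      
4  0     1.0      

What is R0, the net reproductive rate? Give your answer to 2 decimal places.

lx = nx/n0 = nx/1500: 1, 0.59, 0.28, 0.09, 0
lx·mx by age: 0, 1.593, 0.952, 0.144, 0
R0 = Σ lx·mx = 2.689 → 2.69

2.69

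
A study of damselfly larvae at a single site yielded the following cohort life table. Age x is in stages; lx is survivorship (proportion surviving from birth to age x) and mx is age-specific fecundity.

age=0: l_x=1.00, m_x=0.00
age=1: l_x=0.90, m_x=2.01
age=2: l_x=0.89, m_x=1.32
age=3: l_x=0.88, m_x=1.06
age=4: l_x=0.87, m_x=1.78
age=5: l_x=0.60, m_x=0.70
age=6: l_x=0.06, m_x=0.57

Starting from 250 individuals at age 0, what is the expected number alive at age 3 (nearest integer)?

Expected survivors = N0 · l_3 = 250 × 0.88 = 220 → 220

220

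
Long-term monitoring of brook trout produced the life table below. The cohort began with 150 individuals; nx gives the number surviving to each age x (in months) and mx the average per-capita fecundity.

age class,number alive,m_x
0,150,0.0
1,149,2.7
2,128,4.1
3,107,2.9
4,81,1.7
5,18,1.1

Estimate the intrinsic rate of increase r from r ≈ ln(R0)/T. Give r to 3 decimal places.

1.026

lx = nx/n0 = nx/150: 1, 0.99333…, 0.85333…, 0.71333…, 0.54, 0.12
R0 = Σ lx·mx = 0 + 2.682… + 3.49867… + 2.06867… + 0.918 + 0.132 = 9.299333…
Σ x·lx·mx = 20.217333…; T = 20.217333…/9.299333… = 2.17406…
r ≈ ln(R0)/T = ln(9.299333…)/2.17406… = 1.0257… → 1.026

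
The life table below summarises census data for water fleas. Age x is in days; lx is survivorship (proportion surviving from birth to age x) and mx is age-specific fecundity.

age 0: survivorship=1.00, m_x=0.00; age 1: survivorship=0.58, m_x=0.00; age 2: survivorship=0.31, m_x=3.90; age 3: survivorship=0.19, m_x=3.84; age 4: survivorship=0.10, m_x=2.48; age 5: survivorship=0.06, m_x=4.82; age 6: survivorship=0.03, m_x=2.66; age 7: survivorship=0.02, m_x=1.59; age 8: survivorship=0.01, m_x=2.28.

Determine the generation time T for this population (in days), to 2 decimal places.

3.04

lx·mx: 0, 0, 1.209, 0.7296, 0.248, 0.2892, 0.0798, 0.0318, 0.0228 → R0 = 2.6102
x·lx·mx: 0, 0, 2.418, 2.1888, 0.992, 1.446, 0.4788, 0.2226, 0.1824 → Σ = 7.9286
T = 7.9286 / 2.6102 = 3.037545… → 3.04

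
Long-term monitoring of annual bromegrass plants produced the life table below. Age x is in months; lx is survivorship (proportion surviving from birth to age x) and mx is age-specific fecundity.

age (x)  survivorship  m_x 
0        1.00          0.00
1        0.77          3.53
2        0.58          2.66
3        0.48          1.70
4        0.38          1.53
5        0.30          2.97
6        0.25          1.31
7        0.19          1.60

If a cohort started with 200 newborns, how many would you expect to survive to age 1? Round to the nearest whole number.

Expected survivors = N0 · l_1 = 200 × 0.77 = 154 → 154

154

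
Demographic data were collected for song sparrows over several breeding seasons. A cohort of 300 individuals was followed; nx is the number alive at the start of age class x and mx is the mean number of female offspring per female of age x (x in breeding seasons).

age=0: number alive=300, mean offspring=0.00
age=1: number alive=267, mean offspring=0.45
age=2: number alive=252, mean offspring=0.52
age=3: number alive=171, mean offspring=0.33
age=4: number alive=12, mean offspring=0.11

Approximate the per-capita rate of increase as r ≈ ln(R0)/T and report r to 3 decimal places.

0.016

lx = nx/n0 = nx/300: 1, 0.89, 0.84, 0.57, 0.04
R0 = Σ lx·mx = 0 + 0.4005 + 0.4368 + 0.1881 + 0.0044 = 1.0298
Σ x·lx·mx = 1.856; T = 1.856/1.0298 = 1.80229…
r ≈ ln(R0)/T = ln(1.0298)/1.80229… = 0.01629… → 0.016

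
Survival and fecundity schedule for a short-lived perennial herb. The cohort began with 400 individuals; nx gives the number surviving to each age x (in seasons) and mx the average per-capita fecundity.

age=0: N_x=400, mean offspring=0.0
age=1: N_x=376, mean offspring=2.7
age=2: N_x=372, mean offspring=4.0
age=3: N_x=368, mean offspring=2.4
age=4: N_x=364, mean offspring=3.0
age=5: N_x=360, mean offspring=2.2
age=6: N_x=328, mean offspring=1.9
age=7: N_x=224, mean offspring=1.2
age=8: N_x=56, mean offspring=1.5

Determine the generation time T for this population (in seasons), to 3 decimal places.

lx = nx/n0 = nx/400: 1, 0.94, 0.93, 0.92, 0.91, 0.9, 0.82, 0.56, 0.14
lx·mx: 0, 2.538, 3.72, 2.208, 2.73, 1.98, 1.558, 0.672, 0.21 → R0 = 15.616
x·lx·mx: 0, 2.538, 7.44, 6.624, 10.92, 9.9, 9.348, 4.704, 1.68 → Σ = 53.154
T = 53.154 / 15.616 = 3.403817… → 3.404

3.404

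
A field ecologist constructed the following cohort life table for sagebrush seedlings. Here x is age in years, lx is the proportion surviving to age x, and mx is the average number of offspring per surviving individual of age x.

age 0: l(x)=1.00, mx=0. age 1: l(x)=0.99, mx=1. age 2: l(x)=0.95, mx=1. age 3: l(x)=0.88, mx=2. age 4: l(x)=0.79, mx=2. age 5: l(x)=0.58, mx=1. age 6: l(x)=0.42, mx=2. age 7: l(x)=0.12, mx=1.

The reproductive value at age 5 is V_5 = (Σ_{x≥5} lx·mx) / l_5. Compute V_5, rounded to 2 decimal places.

2.66

lx·mx for x ≥ 5: 0.58, 0.84, 0.12 → sum = 1.54
V_5 = 1.54 / l_5 = 1.54 / 0.58 = 2.655172… → 2.66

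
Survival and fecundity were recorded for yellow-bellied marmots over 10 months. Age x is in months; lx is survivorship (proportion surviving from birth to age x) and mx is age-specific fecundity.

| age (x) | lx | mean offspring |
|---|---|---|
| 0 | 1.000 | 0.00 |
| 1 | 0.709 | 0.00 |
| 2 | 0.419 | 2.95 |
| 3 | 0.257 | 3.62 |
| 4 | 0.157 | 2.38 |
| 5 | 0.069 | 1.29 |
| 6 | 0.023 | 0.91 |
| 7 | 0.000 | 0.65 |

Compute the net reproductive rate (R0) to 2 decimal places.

lx·mx by age: 0, 0, 1.23605, 0.93034, 0.37366, 0.08901, 0.02093, 0
R0 = Σ lx·mx = 2.64999 → 2.65

2.65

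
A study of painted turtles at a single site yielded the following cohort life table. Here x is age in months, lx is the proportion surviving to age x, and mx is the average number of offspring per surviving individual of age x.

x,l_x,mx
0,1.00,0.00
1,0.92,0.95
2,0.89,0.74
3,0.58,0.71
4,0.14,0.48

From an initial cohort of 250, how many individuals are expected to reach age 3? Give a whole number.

145

Expected survivors = N0 · l_3 = 250 × 0.58 = 145 → 145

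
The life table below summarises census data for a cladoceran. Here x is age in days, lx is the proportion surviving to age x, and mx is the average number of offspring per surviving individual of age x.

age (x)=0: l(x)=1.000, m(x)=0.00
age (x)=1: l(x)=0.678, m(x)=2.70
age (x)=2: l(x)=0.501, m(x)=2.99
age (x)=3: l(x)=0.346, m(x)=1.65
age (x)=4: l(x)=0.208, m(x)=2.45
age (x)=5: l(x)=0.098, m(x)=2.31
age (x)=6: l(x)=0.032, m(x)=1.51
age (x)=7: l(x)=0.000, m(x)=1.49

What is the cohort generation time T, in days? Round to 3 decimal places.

2.135

lx·mx: 0, 1.8306, 1.49799, 0.5709, 0.5096, 0.22638, 0.04832, 0 → R0 = 4.68379
x·lx·mx: 0, 1.8306, 2.99598, 1.7127, 2.0384, 1.1319, 0.28992, 0 → Σ = 9.9995
T = 9.9995 / 4.68379 = 2.134916… → 2.135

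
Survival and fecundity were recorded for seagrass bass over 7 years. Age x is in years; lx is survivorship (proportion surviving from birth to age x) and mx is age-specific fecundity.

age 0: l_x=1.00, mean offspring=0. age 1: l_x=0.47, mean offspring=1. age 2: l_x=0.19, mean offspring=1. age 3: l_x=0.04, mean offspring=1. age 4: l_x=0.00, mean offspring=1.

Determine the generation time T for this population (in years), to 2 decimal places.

lx·mx: 0, 0.47, 0.19, 0.04, 0 → R0 = 0.7
x·lx·mx: 0, 0.47, 0.38, 0.12, 0 → Σ = 0.97
T = 0.97 / 0.7 = 1.385714… → 1.39

1.39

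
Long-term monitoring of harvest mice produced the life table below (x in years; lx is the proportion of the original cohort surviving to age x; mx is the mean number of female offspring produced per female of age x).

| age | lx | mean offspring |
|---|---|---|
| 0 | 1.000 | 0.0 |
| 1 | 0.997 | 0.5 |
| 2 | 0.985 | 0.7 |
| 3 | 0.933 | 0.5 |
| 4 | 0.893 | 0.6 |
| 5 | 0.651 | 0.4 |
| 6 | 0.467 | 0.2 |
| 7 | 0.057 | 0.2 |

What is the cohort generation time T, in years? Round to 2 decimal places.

lx·mx: 0, 0.4985, 0.6895, 0.4665, 0.5358, 0.2604, 0.0934, 0.0114 → R0 = 2.5555
x·lx·mx: 0, 0.4985, 1.379, 1.3995, 2.1432, 1.302, 0.5604, 0.0798 → Σ = 7.3624
T = 7.3624 / 2.5555 = 2.881002… → 2.88

2.88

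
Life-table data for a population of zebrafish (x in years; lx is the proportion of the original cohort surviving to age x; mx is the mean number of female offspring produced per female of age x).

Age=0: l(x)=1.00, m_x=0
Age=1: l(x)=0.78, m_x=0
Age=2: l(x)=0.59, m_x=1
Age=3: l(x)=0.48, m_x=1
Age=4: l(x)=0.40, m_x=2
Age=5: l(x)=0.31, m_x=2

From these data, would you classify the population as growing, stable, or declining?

R0 = Σ lx·mx = 0 + 0 + 0.59 + 0.48 + 0.8 + 0.62 = 2.49
R0 > 1, so the population is growing.

growing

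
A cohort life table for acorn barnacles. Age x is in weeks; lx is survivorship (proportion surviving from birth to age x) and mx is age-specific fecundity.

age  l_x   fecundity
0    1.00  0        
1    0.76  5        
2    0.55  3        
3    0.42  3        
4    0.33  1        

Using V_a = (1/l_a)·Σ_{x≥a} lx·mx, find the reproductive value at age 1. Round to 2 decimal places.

lx·mx for x ≥ 1: 3.8, 1.65, 1.26, 0.33 → sum = 7.04
V_1 = 7.04 / l_1 = 7.04 / 0.76 = 9.263158… → 9.26

9.26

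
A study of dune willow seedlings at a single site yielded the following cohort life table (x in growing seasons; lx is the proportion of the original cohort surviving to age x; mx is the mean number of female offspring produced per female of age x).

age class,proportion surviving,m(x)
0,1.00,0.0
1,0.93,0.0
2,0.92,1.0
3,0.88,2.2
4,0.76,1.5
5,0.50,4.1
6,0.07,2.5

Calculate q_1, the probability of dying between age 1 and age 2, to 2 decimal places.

q_1 = (l_1 − l_2) / l_1 = (0.93 − 0.92) / 0.93
     = 0.01 / 0.93 = 0.010753… → 0.01

0.01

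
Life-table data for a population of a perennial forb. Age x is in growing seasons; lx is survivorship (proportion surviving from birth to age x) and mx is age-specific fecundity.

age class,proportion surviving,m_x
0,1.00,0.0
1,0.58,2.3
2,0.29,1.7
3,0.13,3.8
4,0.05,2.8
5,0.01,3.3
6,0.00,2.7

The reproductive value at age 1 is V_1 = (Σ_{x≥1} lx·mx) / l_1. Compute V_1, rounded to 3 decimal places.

lx·mx for x ≥ 1: 1.334, 0.493, 0.494, 0.14, 0.033, 0 → sum = 2.494
V_1 = 2.494 / l_1 = 2.494 / 0.58 = 4.3 → 4.300

4.300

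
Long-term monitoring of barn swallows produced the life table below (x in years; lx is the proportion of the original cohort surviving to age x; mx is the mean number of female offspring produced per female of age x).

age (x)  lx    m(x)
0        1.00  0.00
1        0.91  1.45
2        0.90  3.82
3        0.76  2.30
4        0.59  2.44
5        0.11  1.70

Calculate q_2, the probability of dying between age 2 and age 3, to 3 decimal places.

q_2 = (l_2 − l_3) / l_2 = (0.9 − 0.76) / 0.9
     = 0.14 / 0.9 = 0.155556… → 0.156

0.156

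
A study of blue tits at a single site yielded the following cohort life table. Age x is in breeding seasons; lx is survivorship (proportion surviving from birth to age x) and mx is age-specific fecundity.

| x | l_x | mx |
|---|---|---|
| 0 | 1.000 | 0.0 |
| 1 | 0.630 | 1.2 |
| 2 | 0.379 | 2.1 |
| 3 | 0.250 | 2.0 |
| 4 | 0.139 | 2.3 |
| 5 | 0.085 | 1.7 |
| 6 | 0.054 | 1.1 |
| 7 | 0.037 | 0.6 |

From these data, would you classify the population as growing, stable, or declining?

growing

R0 = Σ lx·mx = 0 + 0.756 + 0.7959 + 0.5 + 0.3197 + 0.1445 + 0.0594 + 0.0222 = 2.5977
R0 > 1, so the population is growing.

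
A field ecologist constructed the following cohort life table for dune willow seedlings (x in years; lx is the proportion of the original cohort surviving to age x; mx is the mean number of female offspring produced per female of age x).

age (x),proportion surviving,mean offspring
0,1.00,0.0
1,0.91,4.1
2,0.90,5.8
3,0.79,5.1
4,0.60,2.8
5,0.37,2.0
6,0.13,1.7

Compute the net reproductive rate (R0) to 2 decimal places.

15.62

lx·mx by age: 0, 3.731, 5.22, 4.029, 1.68, 0.74, 0.221
R0 = Σ lx·mx = 15.621 → 15.62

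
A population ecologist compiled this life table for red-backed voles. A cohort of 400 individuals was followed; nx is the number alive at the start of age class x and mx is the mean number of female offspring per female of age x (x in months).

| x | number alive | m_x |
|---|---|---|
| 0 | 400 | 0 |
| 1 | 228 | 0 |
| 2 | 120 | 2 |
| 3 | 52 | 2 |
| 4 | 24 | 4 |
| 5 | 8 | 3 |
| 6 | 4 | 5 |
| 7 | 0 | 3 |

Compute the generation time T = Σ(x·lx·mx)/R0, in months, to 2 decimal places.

lx = nx/n0 = nx/400: 1, 0.57, 0.3, 0.13, 0.06, 0.02, 0.01, 0
lx·mx: 0, 0, 0.6, 0.26, 0.24, 0.06, 0.05, 0 → R0 = 1.21
x·lx·mx: 0, 0, 1.2, 0.78, 0.96, 0.3, 0.3, 0 → Σ = 3.54
T = 3.54 / 1.21 = 2.92562… → 2.93

2.93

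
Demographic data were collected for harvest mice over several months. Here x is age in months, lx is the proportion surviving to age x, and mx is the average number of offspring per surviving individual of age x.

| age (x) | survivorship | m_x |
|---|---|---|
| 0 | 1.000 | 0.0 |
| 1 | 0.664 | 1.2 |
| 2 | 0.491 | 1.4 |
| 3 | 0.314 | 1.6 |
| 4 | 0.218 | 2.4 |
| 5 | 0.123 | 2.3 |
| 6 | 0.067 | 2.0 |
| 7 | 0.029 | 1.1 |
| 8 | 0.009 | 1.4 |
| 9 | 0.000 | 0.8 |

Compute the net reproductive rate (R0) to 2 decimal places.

lx·mx by age: 0, 0.7968, 0.6874, 0.5024, 0.5232, 0.2829, 0.134, 0.0319, 0.0126, 0
R0 = Σ lx·mx = 2.9712 → 2.97

2.97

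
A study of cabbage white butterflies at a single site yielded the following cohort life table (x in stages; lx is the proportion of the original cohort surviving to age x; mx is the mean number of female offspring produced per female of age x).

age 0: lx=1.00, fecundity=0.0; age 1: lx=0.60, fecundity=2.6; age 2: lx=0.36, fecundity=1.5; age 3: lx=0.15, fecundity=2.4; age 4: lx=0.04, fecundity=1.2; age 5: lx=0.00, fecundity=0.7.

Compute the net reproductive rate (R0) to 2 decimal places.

2.51

lx·mx by age: 0, 1.56, 0.54, 0.36, 0.048, 0
R0 = Σ lx·mx = 2.508 → 2.51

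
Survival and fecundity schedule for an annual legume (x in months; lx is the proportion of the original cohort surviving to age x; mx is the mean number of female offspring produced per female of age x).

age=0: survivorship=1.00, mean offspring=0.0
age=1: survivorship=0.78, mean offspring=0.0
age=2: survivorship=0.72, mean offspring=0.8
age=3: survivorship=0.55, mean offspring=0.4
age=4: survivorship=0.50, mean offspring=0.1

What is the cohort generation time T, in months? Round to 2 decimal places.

2.38

lx·mx: 0, 0, 0.576, 0.22, 0.05 → R0 = 0.846
x·lx·mx: 0, 0, 1.152, 0.66, 0.2 → Σ = 2.012
T = 2.012 / 0.846 = 2.378251… → 2.38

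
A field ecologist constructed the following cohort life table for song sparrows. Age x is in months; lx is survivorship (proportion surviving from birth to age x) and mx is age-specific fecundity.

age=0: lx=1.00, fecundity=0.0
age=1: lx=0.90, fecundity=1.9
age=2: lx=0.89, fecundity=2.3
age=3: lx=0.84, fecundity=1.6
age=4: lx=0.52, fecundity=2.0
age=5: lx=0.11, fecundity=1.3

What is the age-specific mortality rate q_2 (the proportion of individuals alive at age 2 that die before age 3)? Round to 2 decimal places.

q_2 = (l_2 − l_3) / l_2 = (0.89 − 0.84) / 0.89
     = 0.05 / 0.89 = 0.05618… → 0.06

0.06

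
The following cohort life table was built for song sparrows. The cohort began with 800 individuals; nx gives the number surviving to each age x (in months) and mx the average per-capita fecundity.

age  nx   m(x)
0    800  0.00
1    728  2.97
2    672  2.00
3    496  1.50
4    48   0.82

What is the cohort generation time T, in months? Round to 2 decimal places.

lx = nx/n0 = nx/800: 1, 0.91, 0.84, 0.62, 0.06
lx·mx: 0, 2.7027, 1.68, 0.93, 0.0492 → R0 = 5.3619
x·lx·mx: 0, 2.7027, 3.36, 2.79, 0.1968 → Σ = 9.0495
T = 9.0495 / 5.3619 = 1.687741… → 1.69

1.69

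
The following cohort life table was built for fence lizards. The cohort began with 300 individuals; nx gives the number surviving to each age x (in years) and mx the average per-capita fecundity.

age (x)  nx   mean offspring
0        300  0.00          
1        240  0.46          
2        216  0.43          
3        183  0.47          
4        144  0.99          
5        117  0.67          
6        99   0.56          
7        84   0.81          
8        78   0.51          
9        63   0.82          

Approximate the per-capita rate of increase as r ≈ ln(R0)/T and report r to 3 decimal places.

lx = nx/n0 = nx/300: 1, 0.8, 0.72, 0.61, 0.48, 0.39, 0.33, 0.28, 0.26, 0.21
R0 = Σ lx·mx = 0 + 0.368 + 0.3096 + 0.2867 + 0.4752 + 0.2613 + 0.1848 + 0.2268 + 0.1326 + 0.1722 = 2.4172
Σ x·lx·mx = 10.3616; T = 10.3616/2.4172 = 4.28661…
r ≈ ln(R0)/T = ln(2.4172)/4.28661… = 0.2059… → 0.206

0.206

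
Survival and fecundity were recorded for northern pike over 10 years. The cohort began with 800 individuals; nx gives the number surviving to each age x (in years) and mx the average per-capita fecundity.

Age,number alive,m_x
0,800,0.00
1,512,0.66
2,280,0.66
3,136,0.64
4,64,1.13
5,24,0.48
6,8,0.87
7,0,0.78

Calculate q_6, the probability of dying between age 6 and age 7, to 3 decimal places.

1.000

lx = nx/n0 = nx/800: 1, 0.64, 0.35, 0.17, 0.08, 0.03, 0.01, 0
q_6 = (l_6 − l_7) / l_6 = (0.01 − 0) / 0.01
     = 0.01 / 0.01 = 1 → 1.000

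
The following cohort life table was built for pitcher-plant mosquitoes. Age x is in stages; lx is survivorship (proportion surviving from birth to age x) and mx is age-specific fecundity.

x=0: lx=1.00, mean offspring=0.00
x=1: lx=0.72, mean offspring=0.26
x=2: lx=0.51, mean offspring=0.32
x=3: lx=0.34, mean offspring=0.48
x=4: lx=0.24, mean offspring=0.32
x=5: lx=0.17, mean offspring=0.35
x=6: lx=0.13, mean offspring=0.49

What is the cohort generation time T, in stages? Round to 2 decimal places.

lx·mx: 0, 0.1872, 0.1632, 0.1632, 0.0768, 0.0595, 0.0637 → R0 = 0.7136
x·lx·mx: 0, 0.1872, 0.3264, 0.4896, 0.3072, 0.2975, 0.3822 → Σ = 1.9901
T = 1.9901 / 0.7136 = 2.788817… → 2.79

2.79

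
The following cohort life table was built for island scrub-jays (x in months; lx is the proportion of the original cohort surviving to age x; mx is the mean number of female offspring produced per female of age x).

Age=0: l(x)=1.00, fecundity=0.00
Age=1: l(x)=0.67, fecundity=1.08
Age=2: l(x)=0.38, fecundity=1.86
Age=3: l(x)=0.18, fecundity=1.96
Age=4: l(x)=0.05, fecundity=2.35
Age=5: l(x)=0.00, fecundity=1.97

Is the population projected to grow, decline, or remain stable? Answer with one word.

growing

R0 = Σ lx·mx = 0 + 0.7236 + 0.7068 + 0.3528 + 0.1175 + 0 = 1.9007
R0 > 1, so the population is growing.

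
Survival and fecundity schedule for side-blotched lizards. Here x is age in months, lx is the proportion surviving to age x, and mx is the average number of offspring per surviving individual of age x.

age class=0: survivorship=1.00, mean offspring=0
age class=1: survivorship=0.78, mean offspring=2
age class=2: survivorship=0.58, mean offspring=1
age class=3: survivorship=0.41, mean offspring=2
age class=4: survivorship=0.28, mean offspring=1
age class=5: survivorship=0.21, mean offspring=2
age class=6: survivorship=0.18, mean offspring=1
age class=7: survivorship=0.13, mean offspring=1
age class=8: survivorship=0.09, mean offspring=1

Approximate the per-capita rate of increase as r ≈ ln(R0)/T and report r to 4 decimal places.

R0 = Σ lx·mx = 0 + 1.56 + 0.58 + 0.82 + 0.28 + 0.42 + 0.18 + 0.13 + 0.09 = 4.06
Σ x·lx·mx = 11.11; T = 11.11/4.06 = 2.73645…
r ≈ ln(R0)/T = ln(4.06)/2.73645… = 0.512043… → 0.5120

0.5120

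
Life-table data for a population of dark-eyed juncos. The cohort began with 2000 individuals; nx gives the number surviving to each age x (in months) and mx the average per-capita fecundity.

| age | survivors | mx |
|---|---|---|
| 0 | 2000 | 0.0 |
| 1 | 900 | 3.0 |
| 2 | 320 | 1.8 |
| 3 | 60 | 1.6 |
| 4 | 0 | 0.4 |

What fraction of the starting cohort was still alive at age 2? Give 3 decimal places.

l_2 = n_2/n_0 = 320/2000 = 0.16 → 0.160

0.160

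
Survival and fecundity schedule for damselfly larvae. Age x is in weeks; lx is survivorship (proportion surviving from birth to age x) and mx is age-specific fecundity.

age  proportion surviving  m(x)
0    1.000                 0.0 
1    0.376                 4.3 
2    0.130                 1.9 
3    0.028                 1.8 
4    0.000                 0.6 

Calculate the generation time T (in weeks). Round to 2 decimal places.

lx·mx: 0, 1.6168, 0.247, 0.0504, 0 → R0 = 1.9142
x·lx·mx: 0, 1.6168, 0.494, 0.1512, 0 → Σ = 2.262
T = 2.262 / 1.9142 = 1.181695… → 1.18

1.18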